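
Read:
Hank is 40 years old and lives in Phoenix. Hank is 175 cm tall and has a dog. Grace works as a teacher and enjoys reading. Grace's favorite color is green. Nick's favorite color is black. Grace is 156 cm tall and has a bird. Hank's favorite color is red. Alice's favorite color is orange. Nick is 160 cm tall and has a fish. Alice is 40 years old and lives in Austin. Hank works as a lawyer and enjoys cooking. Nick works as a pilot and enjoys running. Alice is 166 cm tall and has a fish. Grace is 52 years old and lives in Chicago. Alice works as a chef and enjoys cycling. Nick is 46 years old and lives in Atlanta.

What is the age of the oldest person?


Oldest: Grace at 52

52


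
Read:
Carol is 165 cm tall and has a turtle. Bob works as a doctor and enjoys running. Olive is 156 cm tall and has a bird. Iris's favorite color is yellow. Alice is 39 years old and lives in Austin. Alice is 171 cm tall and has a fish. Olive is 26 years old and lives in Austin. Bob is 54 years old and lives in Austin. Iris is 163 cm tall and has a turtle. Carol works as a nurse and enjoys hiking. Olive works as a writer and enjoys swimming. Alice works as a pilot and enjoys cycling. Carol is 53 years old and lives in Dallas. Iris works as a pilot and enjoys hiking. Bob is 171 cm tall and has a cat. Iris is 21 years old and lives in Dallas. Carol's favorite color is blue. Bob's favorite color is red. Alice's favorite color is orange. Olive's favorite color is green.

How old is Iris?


Iris is 21 years old

21


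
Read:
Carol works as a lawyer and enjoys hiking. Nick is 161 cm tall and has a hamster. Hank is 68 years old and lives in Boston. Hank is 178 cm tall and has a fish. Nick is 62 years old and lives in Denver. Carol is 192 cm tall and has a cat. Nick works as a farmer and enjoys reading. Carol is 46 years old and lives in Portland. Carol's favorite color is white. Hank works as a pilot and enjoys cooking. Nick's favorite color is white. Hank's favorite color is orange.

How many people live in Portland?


Count in Portland: 1

1


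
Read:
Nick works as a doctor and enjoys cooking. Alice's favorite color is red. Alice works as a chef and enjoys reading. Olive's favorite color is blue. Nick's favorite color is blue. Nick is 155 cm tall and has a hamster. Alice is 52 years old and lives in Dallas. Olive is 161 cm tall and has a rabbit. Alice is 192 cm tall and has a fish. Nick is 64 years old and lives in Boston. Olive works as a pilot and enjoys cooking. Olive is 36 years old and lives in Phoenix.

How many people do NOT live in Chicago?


Not in Chicago: 3

3


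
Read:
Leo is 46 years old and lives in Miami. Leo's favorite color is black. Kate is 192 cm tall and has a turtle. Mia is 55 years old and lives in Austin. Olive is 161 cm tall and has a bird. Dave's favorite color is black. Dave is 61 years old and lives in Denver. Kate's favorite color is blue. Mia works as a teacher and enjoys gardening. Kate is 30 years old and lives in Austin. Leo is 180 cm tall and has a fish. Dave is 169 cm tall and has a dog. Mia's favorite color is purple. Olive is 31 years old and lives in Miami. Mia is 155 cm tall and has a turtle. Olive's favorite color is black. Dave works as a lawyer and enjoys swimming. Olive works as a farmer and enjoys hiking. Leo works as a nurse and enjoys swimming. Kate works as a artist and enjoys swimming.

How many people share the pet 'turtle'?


Count: 2

2


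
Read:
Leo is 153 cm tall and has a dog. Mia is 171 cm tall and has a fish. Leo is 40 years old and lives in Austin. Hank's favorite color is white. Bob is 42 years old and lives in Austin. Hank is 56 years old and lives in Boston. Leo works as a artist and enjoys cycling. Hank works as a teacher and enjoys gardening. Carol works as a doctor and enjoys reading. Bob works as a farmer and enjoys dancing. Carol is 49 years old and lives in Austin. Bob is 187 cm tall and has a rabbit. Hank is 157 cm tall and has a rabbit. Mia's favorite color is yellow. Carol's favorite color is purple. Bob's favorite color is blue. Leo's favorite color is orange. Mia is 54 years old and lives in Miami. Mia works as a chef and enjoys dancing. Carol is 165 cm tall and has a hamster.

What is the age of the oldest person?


Oldest: Hank at 56

56


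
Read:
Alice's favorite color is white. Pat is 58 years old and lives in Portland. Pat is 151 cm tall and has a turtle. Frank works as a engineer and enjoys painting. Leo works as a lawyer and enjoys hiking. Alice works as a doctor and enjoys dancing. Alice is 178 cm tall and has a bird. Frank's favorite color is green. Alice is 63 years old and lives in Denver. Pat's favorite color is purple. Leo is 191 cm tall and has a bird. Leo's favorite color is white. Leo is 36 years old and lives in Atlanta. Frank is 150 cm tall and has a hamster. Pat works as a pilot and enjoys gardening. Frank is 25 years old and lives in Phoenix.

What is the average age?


Sum=182, n=4, avg=45.5

45.5


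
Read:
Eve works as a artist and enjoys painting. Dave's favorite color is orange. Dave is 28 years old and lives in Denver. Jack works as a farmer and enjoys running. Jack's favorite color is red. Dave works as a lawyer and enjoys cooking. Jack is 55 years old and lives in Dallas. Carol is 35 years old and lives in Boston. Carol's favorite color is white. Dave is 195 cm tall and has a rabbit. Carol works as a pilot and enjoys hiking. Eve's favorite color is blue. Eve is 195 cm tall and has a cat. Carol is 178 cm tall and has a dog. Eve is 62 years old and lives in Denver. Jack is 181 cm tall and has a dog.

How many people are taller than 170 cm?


Taller than 170: 4

4


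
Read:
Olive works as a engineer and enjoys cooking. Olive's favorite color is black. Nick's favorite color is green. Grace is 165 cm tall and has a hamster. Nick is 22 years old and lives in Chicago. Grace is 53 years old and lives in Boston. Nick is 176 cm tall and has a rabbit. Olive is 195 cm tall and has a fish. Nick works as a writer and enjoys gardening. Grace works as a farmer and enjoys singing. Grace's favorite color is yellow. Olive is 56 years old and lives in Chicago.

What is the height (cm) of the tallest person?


Tallest: Olive at 195 cm

195


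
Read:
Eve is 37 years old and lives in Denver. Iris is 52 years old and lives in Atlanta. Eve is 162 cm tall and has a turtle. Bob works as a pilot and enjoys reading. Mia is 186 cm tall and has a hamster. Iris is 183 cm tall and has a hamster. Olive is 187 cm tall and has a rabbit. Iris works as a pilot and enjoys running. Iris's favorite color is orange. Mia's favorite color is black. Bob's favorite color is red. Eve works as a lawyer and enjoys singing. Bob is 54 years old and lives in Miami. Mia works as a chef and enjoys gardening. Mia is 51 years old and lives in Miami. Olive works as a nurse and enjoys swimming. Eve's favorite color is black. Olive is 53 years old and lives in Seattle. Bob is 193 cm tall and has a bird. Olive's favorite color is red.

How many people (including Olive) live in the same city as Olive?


Olive lives in Seattle. Count = 1

1


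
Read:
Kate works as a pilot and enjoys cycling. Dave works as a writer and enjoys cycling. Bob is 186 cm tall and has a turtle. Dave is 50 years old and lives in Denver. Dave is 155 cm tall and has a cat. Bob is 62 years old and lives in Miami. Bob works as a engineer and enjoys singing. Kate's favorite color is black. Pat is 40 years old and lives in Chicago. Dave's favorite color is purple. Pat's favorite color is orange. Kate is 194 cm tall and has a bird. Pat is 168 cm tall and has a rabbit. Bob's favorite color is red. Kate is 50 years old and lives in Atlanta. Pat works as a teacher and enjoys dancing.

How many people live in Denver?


Count in Denver: 1

1


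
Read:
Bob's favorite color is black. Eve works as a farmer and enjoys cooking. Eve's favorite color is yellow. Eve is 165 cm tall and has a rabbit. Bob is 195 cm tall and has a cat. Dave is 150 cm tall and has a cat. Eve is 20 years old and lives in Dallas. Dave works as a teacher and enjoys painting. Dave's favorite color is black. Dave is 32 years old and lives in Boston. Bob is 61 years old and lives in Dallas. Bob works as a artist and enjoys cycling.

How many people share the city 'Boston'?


Count: 1

1


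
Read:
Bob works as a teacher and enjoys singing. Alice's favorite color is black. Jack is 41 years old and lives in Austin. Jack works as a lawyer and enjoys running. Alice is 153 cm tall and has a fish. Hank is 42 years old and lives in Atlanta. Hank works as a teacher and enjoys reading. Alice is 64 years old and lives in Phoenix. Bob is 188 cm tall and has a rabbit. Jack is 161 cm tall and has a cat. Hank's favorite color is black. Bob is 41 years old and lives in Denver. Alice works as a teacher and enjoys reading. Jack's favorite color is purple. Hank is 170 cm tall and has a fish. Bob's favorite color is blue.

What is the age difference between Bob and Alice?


|41 - 64| = 23

23


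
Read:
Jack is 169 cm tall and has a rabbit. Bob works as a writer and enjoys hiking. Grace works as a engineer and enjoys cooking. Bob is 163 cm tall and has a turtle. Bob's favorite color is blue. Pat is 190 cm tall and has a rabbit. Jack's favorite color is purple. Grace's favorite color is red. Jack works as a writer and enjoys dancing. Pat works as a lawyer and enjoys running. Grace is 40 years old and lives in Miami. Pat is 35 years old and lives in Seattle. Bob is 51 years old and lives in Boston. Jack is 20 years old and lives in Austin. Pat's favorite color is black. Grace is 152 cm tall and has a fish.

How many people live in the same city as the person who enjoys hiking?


Person with hobby hiking is Bob, city Boston. Count = 1

1


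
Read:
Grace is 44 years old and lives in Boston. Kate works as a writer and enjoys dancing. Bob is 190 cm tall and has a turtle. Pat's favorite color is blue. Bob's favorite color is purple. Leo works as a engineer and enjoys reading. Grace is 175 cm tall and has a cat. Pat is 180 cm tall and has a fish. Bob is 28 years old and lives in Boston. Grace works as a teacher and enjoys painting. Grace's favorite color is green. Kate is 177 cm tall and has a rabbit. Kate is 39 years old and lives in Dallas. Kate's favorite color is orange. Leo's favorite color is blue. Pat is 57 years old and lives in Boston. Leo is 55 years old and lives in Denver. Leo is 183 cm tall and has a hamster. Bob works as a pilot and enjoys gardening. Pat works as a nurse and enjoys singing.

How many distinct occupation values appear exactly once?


Unique occupation values: 5

5


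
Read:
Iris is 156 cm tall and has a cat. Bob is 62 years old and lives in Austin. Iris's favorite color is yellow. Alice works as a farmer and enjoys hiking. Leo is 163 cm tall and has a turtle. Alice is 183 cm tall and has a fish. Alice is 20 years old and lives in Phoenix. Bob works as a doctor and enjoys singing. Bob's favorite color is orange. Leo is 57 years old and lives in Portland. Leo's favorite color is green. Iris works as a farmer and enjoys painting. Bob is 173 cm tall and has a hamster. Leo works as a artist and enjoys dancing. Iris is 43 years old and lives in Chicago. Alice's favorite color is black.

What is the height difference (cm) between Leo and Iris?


|163 - 156| = 7

7


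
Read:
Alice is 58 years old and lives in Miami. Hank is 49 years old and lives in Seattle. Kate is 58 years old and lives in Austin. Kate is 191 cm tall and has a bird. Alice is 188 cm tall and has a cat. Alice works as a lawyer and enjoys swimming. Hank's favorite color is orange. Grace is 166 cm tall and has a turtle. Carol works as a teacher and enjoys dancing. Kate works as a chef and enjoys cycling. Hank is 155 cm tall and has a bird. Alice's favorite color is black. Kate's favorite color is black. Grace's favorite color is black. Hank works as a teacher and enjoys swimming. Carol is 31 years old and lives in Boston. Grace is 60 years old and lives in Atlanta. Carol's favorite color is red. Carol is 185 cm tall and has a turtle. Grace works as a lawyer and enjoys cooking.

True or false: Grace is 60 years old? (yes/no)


Grace is actually 60. yes

yes


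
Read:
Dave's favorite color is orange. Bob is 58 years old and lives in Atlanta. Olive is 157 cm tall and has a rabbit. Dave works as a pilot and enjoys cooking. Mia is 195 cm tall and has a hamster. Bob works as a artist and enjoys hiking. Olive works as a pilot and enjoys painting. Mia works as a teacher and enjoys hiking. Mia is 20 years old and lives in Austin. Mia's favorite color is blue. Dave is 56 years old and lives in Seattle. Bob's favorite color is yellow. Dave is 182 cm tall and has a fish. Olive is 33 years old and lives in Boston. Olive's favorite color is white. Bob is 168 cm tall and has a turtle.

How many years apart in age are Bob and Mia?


58 vs 20, diff = 38

38


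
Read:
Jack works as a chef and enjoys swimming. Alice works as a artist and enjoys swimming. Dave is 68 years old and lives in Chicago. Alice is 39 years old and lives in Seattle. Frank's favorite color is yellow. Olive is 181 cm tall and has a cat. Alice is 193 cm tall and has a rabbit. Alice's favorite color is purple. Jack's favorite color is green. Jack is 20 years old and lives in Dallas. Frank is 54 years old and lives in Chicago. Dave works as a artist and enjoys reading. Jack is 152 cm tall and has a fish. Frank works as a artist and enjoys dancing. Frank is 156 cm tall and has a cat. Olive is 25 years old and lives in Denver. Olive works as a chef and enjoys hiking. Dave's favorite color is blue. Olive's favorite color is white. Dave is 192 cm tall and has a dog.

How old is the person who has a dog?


Person with dog is Dave, age 68

68


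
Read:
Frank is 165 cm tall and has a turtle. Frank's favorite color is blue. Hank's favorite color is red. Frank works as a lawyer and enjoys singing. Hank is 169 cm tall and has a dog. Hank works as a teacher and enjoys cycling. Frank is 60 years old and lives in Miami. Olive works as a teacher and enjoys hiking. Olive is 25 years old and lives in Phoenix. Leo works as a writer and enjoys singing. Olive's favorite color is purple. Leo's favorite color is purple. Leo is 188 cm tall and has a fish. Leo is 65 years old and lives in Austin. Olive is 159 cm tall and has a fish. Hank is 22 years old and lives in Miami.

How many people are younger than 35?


Filter: 2

2


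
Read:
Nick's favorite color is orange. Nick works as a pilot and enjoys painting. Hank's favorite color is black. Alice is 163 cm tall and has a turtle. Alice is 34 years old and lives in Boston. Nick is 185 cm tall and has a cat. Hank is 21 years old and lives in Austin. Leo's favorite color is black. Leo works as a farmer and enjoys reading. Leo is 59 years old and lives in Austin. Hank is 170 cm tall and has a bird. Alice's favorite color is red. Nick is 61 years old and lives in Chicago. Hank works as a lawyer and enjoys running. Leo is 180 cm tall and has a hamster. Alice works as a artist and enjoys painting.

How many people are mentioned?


People: Nick, Hank, Alice, Leo. Count = 4

4


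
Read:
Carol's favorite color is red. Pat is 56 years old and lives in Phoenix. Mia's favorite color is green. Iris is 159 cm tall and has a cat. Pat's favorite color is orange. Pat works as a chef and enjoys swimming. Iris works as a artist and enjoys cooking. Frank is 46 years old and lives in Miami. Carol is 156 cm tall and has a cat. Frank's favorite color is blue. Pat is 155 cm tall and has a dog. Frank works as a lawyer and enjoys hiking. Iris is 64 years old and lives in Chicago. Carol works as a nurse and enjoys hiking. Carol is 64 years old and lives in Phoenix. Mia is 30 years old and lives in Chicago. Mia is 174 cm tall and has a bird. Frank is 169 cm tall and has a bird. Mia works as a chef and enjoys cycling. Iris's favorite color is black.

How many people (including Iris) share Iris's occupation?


Iris is a artist. Count = 1

1


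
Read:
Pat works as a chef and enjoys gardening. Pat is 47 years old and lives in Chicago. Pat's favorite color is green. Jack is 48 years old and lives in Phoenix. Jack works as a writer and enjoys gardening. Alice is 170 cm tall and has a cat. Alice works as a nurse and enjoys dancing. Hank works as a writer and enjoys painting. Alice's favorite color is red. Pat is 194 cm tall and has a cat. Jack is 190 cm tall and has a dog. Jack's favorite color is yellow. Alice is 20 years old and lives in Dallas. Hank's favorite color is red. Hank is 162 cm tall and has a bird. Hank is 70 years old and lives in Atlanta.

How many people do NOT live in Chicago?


Not in Chicago: 3

3


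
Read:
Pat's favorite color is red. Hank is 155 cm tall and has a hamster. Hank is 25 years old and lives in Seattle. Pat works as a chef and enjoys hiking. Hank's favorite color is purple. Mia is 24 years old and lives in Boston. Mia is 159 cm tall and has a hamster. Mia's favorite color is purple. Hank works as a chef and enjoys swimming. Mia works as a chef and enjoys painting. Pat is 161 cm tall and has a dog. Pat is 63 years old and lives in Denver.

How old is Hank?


Hank is 25 years old

25


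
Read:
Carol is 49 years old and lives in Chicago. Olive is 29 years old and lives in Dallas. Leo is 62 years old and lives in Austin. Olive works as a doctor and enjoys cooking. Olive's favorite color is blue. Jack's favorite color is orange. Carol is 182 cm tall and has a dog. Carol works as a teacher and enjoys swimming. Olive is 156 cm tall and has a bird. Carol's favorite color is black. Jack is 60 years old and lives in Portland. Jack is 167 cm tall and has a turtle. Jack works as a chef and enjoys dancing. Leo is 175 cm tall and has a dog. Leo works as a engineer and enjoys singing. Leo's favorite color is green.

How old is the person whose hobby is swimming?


Person with hobby=swimming is Carol, age 49

49


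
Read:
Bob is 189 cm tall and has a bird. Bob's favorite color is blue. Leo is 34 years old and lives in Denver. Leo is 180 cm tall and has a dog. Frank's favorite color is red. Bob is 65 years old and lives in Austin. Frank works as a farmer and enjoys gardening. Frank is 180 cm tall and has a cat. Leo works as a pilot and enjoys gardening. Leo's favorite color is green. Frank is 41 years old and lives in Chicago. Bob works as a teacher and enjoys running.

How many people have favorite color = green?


Count: 1

1


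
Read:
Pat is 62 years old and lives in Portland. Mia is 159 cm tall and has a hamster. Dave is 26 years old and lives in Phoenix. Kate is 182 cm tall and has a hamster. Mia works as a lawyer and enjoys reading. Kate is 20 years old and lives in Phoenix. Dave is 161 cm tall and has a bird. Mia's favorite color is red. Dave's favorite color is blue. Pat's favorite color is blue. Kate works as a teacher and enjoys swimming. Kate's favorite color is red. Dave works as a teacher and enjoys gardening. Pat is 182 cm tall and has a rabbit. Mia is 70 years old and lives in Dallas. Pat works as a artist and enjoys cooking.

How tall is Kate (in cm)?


Kate is 182 cm tall

182


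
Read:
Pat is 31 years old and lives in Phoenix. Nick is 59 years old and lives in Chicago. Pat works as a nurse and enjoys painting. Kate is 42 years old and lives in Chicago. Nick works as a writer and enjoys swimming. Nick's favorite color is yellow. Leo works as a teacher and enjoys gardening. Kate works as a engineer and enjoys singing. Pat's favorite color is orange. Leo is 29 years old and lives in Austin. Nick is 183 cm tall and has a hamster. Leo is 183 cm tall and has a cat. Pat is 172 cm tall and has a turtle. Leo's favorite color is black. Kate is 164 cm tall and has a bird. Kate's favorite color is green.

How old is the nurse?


The nurse is Pat, age 31

31


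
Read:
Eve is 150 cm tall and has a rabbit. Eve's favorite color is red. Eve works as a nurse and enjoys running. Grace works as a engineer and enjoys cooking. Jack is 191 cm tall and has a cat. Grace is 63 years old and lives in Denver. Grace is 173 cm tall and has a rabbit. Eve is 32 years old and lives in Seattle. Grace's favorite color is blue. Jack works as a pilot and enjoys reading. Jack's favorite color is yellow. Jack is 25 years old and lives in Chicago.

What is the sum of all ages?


32+25+63 = 120

120


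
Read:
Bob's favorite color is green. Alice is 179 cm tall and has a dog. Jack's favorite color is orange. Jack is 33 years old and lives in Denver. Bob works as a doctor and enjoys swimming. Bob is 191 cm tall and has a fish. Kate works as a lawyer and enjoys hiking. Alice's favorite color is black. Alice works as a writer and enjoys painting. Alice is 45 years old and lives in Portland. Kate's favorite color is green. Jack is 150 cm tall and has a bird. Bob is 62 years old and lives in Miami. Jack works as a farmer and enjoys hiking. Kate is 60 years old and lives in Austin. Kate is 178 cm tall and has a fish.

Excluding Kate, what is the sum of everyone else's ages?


Sum (excluding Kate): 140

140


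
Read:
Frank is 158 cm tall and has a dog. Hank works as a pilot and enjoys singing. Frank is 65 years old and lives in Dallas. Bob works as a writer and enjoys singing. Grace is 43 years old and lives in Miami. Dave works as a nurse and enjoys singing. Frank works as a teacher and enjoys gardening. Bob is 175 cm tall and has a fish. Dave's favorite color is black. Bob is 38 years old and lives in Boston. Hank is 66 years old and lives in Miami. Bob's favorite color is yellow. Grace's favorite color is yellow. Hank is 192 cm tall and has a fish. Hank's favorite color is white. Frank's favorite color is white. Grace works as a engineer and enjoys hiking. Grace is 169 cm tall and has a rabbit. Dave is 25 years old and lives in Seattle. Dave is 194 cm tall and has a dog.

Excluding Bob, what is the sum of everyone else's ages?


Sum (excluding Bob): 199

199


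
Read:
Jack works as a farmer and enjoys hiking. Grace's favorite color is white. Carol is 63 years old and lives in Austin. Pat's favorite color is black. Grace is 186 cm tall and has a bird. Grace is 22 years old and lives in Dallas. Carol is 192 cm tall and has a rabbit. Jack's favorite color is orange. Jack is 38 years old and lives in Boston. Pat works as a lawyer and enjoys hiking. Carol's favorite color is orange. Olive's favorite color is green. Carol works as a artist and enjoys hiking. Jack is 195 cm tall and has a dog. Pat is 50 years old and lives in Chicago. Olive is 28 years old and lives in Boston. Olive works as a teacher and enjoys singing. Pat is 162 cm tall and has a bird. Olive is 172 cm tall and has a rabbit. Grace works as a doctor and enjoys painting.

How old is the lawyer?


The lawyer is Pat, age 50

50


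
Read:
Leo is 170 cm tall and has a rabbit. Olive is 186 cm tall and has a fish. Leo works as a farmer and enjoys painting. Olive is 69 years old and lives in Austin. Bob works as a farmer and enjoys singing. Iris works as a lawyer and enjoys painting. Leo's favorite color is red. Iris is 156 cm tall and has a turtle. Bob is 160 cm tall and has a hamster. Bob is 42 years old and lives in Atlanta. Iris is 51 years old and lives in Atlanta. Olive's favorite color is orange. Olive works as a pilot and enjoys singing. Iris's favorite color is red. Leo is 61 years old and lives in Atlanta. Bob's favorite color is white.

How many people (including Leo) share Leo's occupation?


Leo is a farmer. Count = 2

2


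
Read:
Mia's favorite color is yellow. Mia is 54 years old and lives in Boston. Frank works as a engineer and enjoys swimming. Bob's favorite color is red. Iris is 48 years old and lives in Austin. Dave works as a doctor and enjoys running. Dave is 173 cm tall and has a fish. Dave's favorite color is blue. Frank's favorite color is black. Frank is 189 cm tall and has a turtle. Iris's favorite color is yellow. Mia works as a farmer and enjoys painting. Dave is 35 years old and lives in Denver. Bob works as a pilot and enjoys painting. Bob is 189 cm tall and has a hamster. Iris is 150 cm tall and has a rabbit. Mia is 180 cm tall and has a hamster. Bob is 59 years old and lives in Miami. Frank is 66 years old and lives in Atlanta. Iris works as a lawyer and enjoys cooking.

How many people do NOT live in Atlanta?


Not in Atlanta: 4

4


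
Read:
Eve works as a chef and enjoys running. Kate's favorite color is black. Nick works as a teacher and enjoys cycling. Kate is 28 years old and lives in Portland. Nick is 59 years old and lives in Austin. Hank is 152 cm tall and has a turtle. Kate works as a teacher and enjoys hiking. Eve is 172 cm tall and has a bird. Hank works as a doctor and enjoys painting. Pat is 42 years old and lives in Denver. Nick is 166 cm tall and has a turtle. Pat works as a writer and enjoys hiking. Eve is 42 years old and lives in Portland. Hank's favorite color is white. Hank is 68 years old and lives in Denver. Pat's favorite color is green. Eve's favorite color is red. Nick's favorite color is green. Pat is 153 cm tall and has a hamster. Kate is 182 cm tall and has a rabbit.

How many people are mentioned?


People: Eve, Hank, Nick, Pat, Kate. Count = 5

5


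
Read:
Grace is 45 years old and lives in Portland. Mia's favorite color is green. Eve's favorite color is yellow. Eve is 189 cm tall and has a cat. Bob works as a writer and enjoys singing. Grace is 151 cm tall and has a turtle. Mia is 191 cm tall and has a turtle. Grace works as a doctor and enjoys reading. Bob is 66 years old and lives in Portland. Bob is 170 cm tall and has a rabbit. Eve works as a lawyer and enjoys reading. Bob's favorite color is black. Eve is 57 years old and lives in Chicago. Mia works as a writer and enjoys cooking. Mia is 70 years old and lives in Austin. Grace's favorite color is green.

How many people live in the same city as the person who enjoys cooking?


Person with hobby cooking is Mia, city Austin. Count = 1

1


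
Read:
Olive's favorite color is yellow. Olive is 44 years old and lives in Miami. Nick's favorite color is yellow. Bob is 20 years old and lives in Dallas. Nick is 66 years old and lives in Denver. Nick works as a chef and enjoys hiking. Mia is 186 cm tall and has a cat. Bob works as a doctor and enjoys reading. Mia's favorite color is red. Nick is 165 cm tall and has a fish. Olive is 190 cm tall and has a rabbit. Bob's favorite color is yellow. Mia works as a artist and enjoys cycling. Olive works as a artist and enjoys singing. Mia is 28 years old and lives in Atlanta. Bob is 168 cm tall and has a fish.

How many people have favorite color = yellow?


Count: 3

3


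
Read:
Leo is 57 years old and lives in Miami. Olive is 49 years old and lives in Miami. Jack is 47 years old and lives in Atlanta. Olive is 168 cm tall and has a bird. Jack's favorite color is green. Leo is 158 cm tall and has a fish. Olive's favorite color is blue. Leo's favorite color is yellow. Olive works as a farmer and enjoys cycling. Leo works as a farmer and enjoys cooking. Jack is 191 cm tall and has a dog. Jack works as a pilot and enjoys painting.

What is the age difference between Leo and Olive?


|57 - 49| = 8

8


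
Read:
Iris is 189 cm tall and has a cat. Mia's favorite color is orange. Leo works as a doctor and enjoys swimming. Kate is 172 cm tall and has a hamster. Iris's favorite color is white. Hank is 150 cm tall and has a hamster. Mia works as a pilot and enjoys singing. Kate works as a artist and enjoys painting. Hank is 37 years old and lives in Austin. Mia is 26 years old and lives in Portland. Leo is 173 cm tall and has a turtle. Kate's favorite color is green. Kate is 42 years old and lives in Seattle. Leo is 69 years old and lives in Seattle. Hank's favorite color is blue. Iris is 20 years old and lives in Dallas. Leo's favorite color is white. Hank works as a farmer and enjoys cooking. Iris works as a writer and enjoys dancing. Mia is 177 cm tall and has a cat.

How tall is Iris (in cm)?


Iris is 189 cm tall

189


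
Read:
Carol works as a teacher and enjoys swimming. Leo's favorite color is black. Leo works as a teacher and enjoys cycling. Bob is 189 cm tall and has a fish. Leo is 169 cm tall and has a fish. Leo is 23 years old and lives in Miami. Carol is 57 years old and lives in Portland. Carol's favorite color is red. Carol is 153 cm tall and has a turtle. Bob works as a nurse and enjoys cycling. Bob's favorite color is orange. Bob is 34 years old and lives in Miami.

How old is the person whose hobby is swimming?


Person with hobby=swimming is Carol, age 57

57


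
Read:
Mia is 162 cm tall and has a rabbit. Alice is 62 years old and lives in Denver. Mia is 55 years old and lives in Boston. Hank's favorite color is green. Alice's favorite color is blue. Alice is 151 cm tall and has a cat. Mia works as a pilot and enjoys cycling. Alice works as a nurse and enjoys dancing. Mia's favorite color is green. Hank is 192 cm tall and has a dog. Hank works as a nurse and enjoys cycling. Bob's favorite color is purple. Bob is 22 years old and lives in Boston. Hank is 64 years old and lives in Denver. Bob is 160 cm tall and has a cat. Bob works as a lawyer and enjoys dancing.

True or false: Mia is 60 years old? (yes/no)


Mia is actually 55. no

no


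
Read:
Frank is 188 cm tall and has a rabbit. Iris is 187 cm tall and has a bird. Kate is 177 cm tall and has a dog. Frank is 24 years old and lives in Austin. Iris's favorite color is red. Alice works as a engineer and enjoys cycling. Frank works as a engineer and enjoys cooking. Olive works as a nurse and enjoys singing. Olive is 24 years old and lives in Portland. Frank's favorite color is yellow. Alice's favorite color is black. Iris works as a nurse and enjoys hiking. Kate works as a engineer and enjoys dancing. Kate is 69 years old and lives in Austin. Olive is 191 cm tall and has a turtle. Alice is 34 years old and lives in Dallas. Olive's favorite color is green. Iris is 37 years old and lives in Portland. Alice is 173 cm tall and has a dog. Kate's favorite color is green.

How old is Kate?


Kate is 69 years old

69


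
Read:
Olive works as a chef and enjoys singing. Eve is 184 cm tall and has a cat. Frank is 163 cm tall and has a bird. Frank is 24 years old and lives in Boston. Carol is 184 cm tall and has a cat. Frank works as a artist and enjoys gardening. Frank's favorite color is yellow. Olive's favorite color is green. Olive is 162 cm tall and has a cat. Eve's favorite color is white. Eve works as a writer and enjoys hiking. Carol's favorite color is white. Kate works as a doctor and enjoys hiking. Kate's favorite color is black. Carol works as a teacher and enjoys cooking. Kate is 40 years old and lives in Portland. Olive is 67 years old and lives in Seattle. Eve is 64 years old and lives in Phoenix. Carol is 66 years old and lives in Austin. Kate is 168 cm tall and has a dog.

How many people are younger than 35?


Filter: 1

1


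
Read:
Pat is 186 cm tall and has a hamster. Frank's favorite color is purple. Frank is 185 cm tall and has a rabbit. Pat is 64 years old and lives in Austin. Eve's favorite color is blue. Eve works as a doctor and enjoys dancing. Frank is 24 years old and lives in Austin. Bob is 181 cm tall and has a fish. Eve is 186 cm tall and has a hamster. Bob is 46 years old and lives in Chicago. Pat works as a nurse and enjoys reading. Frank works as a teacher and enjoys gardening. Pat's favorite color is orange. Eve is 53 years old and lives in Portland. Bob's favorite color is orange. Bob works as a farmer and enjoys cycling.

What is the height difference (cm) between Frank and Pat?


|185 - 186| = 1

1


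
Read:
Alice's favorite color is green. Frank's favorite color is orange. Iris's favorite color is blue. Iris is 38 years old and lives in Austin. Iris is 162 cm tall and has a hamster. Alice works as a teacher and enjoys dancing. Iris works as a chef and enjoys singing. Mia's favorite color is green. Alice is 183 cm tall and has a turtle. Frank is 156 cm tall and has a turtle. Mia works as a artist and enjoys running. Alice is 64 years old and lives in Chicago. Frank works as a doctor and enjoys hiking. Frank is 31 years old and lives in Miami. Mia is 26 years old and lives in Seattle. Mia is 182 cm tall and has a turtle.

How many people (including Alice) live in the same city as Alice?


Alice lives in Chicago. Count = 1

1


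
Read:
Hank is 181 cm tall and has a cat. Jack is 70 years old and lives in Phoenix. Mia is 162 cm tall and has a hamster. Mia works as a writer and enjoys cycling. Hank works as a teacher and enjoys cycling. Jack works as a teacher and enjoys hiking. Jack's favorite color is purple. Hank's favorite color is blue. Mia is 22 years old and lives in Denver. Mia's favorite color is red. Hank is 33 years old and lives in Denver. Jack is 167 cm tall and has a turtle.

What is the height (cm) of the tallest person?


Tallest: Hank at 181 cm

181


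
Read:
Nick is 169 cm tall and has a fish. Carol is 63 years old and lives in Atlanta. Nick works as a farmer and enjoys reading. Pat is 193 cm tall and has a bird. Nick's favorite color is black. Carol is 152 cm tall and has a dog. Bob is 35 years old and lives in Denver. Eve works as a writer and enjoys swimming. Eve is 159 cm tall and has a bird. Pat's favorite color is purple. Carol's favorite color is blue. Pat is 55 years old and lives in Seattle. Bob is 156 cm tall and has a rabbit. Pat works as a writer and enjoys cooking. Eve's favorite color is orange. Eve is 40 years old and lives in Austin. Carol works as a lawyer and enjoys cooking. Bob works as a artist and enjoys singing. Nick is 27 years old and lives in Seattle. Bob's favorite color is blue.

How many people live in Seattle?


Count in Seattle: 2

2


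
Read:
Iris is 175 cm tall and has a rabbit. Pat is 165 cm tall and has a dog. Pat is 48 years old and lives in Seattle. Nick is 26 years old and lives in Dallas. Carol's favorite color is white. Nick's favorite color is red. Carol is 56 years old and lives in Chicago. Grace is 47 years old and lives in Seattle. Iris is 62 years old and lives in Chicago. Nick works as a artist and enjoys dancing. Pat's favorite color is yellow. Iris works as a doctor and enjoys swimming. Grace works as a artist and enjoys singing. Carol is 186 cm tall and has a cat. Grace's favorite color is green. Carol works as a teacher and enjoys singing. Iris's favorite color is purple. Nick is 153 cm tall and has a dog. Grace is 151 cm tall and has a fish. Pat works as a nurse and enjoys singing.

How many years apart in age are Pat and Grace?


48 vs 47, diff = 1

1


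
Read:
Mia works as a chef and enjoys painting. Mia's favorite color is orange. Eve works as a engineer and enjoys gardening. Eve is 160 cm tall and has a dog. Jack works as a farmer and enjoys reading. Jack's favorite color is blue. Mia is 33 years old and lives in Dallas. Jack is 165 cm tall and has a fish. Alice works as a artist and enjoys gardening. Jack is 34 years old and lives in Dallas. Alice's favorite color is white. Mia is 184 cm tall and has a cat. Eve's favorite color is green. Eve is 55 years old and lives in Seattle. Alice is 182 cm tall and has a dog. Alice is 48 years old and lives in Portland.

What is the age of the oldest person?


Oldest: Eve at 55

55


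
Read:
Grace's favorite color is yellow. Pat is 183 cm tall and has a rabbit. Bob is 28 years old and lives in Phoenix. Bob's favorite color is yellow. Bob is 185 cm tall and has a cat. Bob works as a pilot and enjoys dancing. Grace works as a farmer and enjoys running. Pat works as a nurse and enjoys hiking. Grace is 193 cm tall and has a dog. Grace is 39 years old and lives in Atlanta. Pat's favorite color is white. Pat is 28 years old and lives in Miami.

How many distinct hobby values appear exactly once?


Unique hobby values: 3

3


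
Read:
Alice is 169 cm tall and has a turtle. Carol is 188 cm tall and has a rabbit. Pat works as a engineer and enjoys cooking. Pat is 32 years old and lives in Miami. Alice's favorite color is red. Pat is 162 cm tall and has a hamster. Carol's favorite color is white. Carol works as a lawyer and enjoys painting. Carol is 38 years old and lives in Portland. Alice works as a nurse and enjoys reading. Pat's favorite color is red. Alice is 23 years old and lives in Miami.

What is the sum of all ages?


32+23+38 = 93

93


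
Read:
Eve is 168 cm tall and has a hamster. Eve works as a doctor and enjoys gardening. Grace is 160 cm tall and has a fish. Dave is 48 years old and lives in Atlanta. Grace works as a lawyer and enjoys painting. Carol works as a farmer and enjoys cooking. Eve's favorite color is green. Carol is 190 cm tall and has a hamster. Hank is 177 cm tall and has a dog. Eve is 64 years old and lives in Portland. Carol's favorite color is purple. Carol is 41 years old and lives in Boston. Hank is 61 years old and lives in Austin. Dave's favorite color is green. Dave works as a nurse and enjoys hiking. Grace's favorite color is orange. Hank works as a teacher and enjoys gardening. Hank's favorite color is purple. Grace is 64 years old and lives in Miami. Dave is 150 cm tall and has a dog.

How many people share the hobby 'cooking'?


Count: 1

1


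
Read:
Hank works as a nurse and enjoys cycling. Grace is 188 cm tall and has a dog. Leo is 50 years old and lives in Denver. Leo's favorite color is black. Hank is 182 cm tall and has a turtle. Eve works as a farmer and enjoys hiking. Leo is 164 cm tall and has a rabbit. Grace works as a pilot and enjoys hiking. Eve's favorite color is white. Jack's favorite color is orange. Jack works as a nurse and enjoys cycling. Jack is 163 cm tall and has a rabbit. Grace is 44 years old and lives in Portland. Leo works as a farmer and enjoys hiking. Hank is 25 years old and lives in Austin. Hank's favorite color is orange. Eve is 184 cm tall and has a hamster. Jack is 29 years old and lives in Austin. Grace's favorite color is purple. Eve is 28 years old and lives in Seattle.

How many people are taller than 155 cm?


Taller than 155: 5

5


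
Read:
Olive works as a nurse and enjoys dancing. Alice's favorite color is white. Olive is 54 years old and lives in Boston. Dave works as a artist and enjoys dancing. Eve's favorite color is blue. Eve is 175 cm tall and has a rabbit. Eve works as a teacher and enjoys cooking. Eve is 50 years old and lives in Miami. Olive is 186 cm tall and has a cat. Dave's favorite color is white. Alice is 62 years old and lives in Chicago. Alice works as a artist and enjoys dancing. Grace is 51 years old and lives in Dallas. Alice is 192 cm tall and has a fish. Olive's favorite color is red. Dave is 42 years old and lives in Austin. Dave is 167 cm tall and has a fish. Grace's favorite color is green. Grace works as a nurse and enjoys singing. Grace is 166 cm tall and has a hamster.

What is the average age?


Sum=259, n=5, avg=51.8

51.8


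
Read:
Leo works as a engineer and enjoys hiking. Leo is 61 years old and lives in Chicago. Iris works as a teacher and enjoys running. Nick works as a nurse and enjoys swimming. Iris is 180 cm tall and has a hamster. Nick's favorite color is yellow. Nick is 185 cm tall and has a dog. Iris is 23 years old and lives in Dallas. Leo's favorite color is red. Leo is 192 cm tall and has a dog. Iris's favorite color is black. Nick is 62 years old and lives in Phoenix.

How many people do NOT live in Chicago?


Not in Chicago: 2

2


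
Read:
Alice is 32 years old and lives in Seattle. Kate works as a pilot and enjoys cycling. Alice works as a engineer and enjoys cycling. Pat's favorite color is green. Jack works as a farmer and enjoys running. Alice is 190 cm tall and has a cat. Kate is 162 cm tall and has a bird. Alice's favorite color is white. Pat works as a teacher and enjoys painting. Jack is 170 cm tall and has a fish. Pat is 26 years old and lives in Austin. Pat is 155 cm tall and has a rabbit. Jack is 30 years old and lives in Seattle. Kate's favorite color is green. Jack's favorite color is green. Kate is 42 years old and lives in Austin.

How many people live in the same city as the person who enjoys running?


Person with hobby running is Jack, city Seattle. Count = 2

2
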